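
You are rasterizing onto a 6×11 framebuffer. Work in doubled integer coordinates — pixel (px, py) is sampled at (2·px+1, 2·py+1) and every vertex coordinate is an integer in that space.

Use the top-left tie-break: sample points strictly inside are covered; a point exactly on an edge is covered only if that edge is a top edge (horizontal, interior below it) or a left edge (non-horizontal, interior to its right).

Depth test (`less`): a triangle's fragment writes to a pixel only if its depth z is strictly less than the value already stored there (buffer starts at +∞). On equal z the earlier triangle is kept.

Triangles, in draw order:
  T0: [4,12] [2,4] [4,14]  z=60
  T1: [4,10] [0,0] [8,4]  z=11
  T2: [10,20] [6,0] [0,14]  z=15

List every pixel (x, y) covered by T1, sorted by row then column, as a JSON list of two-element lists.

T0:
  2·area = 4  (B↔C swapped to make it positive)
  edge (4, 12)→(4, 14): d=(0,2) right/bottom  bias=-1
  edge (4, 14)→(2, 4): d=(-2,-10) top-left  bias=+0
  edge (2, 4)→(4, 12): d=(2,8) right/bottom  bias=-1
    (1,4)@(3, 9): e=[2,0,2] → X  [on edge]
    (2,4)@(5, 9): e=[-2,20,-14] → .
    (1,5)@(3, 11): e=[2,-4,6] → .
    (2,9)@(5, 19): e=[-2,0,6] → .  [on edge]
  covered (1 px):
    . . . . . .
    . . . . . .
    . . . . . .
    . . . . . .
    . X . . . .
    . . . . . .
    . . . . . .
    . . . . . .
    . . . . . .
    . . . . . .
    . . . . . .
T1:
  2·area = 64
  edge (4, 10)→(0, 0): d=(-4,-10) top-left  bias=+0
  edge (0, 0)→(8, 4): d=(8,4) right/bottom  bias=-1
  edge (8, 4)→(4, 10): d=(-4,6) right/bottom  bias=-1
    (0,0)@(1, 1): e=[6,4,54] → X
    (1,0)@(3, 1): e=[26,-4,42] → .
    (0,1)@(1, 3): e=[-2,20,46] → .
    (1,1)@(3, 3): e=[18,12,34] → X
    (2,1)@(5, 3): e=[38,4,22] → X
    (3,1)@(7, 3): e=[58,-4,10] → .
    (1,2)@(3, 5): e=[10,28,26] → X
    (3,2)@(7, 5): e=[50,12,2] → X
    (4,2)@(9, 5): e=[70,4,-10] → .
    (1,3)@(3, 7): e=[2,44,18] → X
    (3,3)@(7, 7): e=[42,28,-6] → .
    (1,4)@(3, 9): e=[-6,60,10] → .
  covered (8 px):
    X . . . . .
    . X X . . .
    . X X X . .
    . X X . . .
    . . . . . .
    . . . . . .
    . . . . . .
    . . . . . .
    . . . . . .
    . . . . . .
    . . . . . .
T2:
  2·area = 176  (B↔C swapped to make it positive)
  edge (10, 20)→(0, 14): d=(-10,-6) top-left  bias=+0
  edge (0, 14)→(6, 0): d=(6,-14) top-left  bias=+0
  edge (6, 0)→(10, 20): d=(4,20) right/bottom  bias=-1
    (2,1)@(5, 3): e=[140,4,32] → X
    (3,1)@(7, 3): e=[152,32,-8] → .
    (2,2)@(5, 5): e=[120,16,40] → X
    (3,2)@(7, 5): e=[132,44,0] → .  [on edge]
    (1,3)@(3, 7): e=[88,0,88] → X  [on edge]
    (3,3)@(7, 7): e=[112,56,8] → X
    (4,3)@(9, 7): e=[124,84,-32] → .
    (1,4)@(3, 9): e=[68,12,96] → X
    (4,4)@(9, 9): e=[104,96,-24] → .
    (1,5)@(3, 11): e=[48,24,104] → X
    (4,5)@(9, 11): e=[84,108,-16] → .
    (0,6)@(1, 13): e=[16,8,152] → X
    (4,7)@(9, 15): e=[44,132,0] → .  [on edge]
    (2,8)@(5, 17): e=[0,88,88] → X  [on edge]
  covered (22 px):
    . . . . . .
    . . X . . .
    . . X . . .
    . X X X . .
    . X X X . .
    . X X X . .
    X X X X . .
    . X X X . .
    . . X X X .
    . . . . X .
    . . . . . .

Result: [[0,0],[1,1],[2,1],[1,2],[2,2],[3,2],[1,3],[2,3]]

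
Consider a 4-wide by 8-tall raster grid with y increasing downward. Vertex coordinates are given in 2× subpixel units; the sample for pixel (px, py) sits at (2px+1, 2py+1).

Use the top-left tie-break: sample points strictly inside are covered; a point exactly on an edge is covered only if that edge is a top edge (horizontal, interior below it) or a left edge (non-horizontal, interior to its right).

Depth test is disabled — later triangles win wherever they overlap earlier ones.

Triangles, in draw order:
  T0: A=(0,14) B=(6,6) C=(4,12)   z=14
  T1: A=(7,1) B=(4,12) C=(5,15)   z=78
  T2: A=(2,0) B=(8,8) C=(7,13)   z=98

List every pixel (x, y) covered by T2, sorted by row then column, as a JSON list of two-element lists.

T0:
  2·area = 20
  edge (0, 14)→(6, 6): d=(6,-8) top-left  bias=+0
  edge (6, 6)→(4, 12): d=(-2,6) right/bottom  bias=-1
  edge (4, 12)→(0, 14): d=(-4,2) right/bottom  bias=-1
    (3,1)@(7, 3): e=[-10,0,30] → ·  [on edge]
    (2,4)@(5, 9): e=[10,0,10] → ·  [on edge]
    (1,5)@(3, 11): e=[6,8,6] → █
    (2,5)@(5, 11): e=[22,-4,2] → ·
    (0,6)@(1, 13): e=[2,16,2] → █
    (1,6)@(3, 13): e=[18,4,-2] → ·
    (0,7)@(1, 15): e=[14,12,-6] → ·
    (1,7)@(3, 15): e=[30,0,-10] → ·  [on edge]
  covered (2 px):
    · · · ·
    · · · ·
    · · · ·
    · · · ·
    · · · ·
    · █ · ·
    █ · · ·
    · · · ·
T1:
  2·area = 20  (B↔C swapped to make it positive)
  edge (7, 1)→(5, 15): d=(-2,14) right/bottom  bias=-1
  edge (5, 15)→(4, 12): d=(-1,-3) top-left  bias=+0
  edge (4, 12)→(7, 1): d=(3,-11) top-left  bias=+0
    (3,0)@(7, 1): e=[0,20,0] → ·  [on edge]
    (0,1)@(1, 3): e=[80,0,-60] → ·  [on edge]
    (1,4)@(3, 9): e=[40,0,-20] → ·  [on edge]
    (2,4)@(5, 9): e=[12,6,2] → █
    (3,4)@(7, 9): e=[-16,12,24] → ·
    (2,5)@(5, 11): e=[8,4,8] → █
    (3,5)@(7, 11): e=[-20,10,30] → ·
    (2,6)@(5, 13): e=[4,2,14] → █
    (3,6)@(7, 13): e=[-24,8,36] → ·
    (2,7)@(5, 15): e=[0,0,20] → ·  [on edge]
  covered (3 px):
    · · · ·
    · · · ·
    · · · ·
    · · · ·
    · · █ ·
    · · █ ·
    · · █ ·
    · · · ·
T2:
  2·area = 38
  edge (2, 0)→(8, 8): d=(6,8) right/bottom  bias=-1
  edge (8, 8)→(7, 13): d=(-1,5) right/bottom  bias=-1
  edge (7, 13)→(2, 0): d=(-5,-13) top-left  bias=+0
    (2,2)@(5, 5): e=[6,18,14] → █
    (3,2)@(7, 5): e=[-10,8,40] → ·
    (2,3)@(5, 7): e=[18,16,4] → █
    (3,3)@(7, 7): e=[2,6,30] → █
    (2,4)@(5, 9): e=[30,14,-6] → ·
    (3,4)@(7, 9): e=[14,4,20] → █
    (3,5)@(7, 11): e=[26,2,10] → █
    (3,6)@(7, 13): e=[38,0,0] → ·  [on edge]
  covered (5 px):
    · · · ·
    · · · ·
    · · █ ·
    · · █ █
    · · · █
    · · · █
    · · · ·
    · · · ·

Final: [[2,2],[2,3],[3,3],[3,4],[3,5]]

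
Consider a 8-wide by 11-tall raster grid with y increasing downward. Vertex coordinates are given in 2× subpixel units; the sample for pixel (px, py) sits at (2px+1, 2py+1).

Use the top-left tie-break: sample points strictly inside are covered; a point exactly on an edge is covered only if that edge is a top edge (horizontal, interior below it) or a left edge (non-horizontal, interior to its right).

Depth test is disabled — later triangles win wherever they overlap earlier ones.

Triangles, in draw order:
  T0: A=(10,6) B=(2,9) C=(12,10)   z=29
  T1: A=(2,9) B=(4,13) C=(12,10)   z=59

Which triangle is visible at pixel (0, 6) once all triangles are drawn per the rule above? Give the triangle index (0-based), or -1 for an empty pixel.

T0:
  2·area = 38  (B↔C swapped to make it positive)
  edge (10, 6)→(12, 10): d=(2,4) right/bottom  bias=-1
  edge (12, 10)→(2, 9): d=(-10,-1) top-left  bias=+0
  edge (2, 9)→(10, 6): d=(8,-3) top-left  bias=+0
    (4,3)@(9, 7): e=[6,27,5] → █
    (5,3)@(11, 7): e=[-2,29,11] → ·
    (1,4)@(3, 9): e=[34,1,3] → █
    (2,4)@(5, 9): e=[26,3,9] → █
    (3,4)@(7, 9): e=[18,5,15] → █
    (5,4)@(11, 9): e=[2,9,27] → █
    (6,4)@(13, 9): e=[-6,11,33] → ·
    (1,5)@(3, 11): e=[38,-19,19] → ·
    (2,5)@(5, 11): e=[30,-17,25] → ·
    (3,5)@(7, 11): e=[22,-15,31] → ·
    (4,5)@(9, 11): e=[14,-13,37] → ·
    (5,5)@(11, 11): e=[6,-11,43] → ·
  covered (6 px):
    · · · · · · · ·
    · · · · · · · ·
    · · · · · · · ·
    · · · · █ · · ·
    · █ █ █ █ █ · ·
    · · · · · · · ·
    · · · · · · · ·
    · · · · · · · ·
    · · · · · · · ·
    · · · · · · · ·
    · · · · · · · ·
T1:
  2·area = 38  (B↔C swapped to make it positive)
  edge (2, 9)→(12, 10): d=(10,1) right/bottom  bias=-1
  edge (12, 10)→(4, 13): d=(-8,3) right/bottom  bias=-1
  edge (4, 13)→(2, 9): d=(-2,-4) top-left  bias=+0
    (0,3)@(1, 7): e=[-19,57,0] → ·  [on edge]
    (1,5)@(3, 11): e=[19,19,0] → █  [on edge]
    (2,5)@(5, 11): e=[17,13,8] → █
    (3,5)@(7, 11): e=[15,7,16] → █
    (4,5)@(9, 11): e=[13,1,24] → █
    (5,5)@(11, 11): e=[11,-5,32] → ·
    (1,6)@(3, 13): e=[39,3,-4] → ·
    (2,6)@(5, 13): e=[37,-3,4] → ·
    (3,6)@(7, 13): e=[35,-9,12] → ·
    (4,6)@(9, 13): e=[33,-15,20] → ·
    (2,7)@(5, 15): e=[57,-19,0] → ·  [on edge]
    (3,9)@(7, 19): e=[95,-57,0] → ·  [on edge]
  covered (4 px):
    · · · · · · · ·
    · · · · · · · ·
    · · · · · · · ·
    · · · · · · · ·
    · · · · · · · ·
    · █ █ █ █ · · ·
    · · · · · · · ·
    · · · · · · · ·
    · · · · · · · ·
    · · · · · · · ·
    · · · · · · · ·

Z-buffer (winner per pixel, '.' = empty):
  . . . . . . . .
  . . . . . . . .
  . . . . . . . .
  . . . . 0 . . .
  . 0 0 0 0 0 . .
  . 1 1 1 1 . . .
  . . . . . . . .
  . . . . . . . .
  . . . . . . . .
  . . . . . . . .
  . . . . . . . .

Answer: -1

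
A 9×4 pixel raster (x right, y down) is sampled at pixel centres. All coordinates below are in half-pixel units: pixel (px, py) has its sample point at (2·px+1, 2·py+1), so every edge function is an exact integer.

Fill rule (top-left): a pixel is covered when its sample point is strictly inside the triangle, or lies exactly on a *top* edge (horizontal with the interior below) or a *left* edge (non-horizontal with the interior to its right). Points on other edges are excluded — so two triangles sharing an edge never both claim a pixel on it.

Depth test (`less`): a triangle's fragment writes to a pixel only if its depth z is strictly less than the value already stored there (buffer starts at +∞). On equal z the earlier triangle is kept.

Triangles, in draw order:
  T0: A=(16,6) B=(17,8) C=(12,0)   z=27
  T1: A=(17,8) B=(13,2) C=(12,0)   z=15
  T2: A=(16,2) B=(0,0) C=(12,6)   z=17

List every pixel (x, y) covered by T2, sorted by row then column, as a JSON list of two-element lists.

T0:
  2·area = 2
  edge (16, 6)→(17, 8): d=(1,2) right/bottom  bias=-1
  edge (17, 8)→(12, 0): d=(-5,-8) top-left  bias=+0
  edge (12, 0)→(16, 6): d=(4,6) right/bottom  bias=-1
  covered (0 px):
    · · · · · · · · ·
    · · · · · · · · ·
    · · · · · · · · ·
    · · · · · · · · ·
T1:
  2·area = 2
  edge (17, 8)→(13, 2): d=(-4,-6) top-left  bias=+0
  edge (13, 2)→(12, 0): d=(-1,-2) top-left  bias=+0
  edge (12, 0)→(17, 8): d=(5,8) right/bottom  bias=-1
    (7,2)@(15, 5): e=[0,1,1] → #  [on edge]
    (8,2)@(17, 5): e=[12,5,-15] → ·
    (7,3)@(15, 7): e=[-8,-1,11] → ·
  covered (1 px):
    · · · · · · · · ·
    · · · · · · · · ·
    · · · · · · · # ·
    · · · · · · · · ·
T2:
  2·area = 72  (B↔C swapped to make it positive)
  edge (16, 2)→(12, 6): d=(-4,4) right/bottom  bias=-1
  edge (12, 6)→(0, 0): d=(-12,-6) top-left  bias=+0
  edge (0, 0)→(16, 2): d=(16,2) right/bottom  bias=-1
    (1,0)@(3, 1): e=[56,6,10] → #
    (2,0)@(5, 1): e=[48,18,6] → #
    (3,0)@(7, 1): e=[40,30,2] → #
    (4,0)@(9, 1): e=[32,42,-2] → ·
    (8,0)@(17, 1): e=[0,90,-18] → ·  [on edge]
    (1,1)@(3, 3): e=[48,-18,42] → ·
    (2,1)@(5, 3): e=[40,-6,38] → ·
    (3,1)@(7, 3): e=[32,6,34] → #
    (4,1)@(9, 3): e=[24,18,30] → #
    (5,1)@(11, 3): e=[16,30,26] → #
    (6,1)@(13, 3): e=[8,42,22] → #
    (7,1)@(15, 3): e=[0,54,18] → ·  [on edge]
    (6,2)@(13, 5): e=[0,18,54] → ·  [on edge]
    (5,3)@(11, 7): e=[0,-18,90] → ·  [on edge]
  covered (8 px):
    · # # # · · · · ·
    · · · # # # # · ·
    · · · · · # · · ·
    · · · · · · · · ·

Final: [[1,0],[2,0],[3,0],[3,1],[4,1],[5,1],[6,1],[5,2]]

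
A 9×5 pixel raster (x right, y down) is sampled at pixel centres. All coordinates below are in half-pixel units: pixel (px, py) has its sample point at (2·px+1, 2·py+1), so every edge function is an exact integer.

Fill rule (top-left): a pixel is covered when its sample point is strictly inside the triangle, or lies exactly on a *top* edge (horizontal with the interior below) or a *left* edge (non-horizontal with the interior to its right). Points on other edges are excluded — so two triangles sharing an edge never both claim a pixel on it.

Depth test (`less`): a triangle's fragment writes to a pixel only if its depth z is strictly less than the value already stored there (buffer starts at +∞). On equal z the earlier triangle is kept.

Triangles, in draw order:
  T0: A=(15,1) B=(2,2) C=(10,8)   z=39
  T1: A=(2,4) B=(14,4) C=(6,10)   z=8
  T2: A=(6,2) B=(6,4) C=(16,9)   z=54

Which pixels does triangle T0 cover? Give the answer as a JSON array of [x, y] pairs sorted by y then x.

T0:
  2·area = 86  (B↔C swapped to make it positive)
  edge (15, 1)→(10, 8): d=(-5,7) right/bottom  bias=-1
  edge (10, 8)→(2, 2): d=(-8,-6) top-left  bias=+0
  edge (2, 2)→(15, 1): d=(13,-1) top-left  bias=+0
    (7,0)@(15, 1): e=[0,86,0] → ·  [on edge]
    (2,1)@(5, 3): e=[60,10,16] → █
    (3,1)@(7, 3): e=[46,22,18] → █
    (4,1)@(9, 3): e=[32,34,20] → █
    (5,1)@(11, 3): e=[18,46,22] → █
    (6,1)@(13, 3): e=[4,58,24] → █
    (7,1)@(15, 3): e=[-10,70,26] → ·
    (2,2)@(5, 5): e=[50,-6,42] → ·
    (3,2)@(7, 5): e=[36,6,44] → █
    (6,2)@(13, 5): e=[-6,42,50] → ·
    (3,3)@(7, 7): e=[26,-10,70] → ·
    (4,3)@(9, 7): e=[12,2,72] → █
  covered (9 px):
    · · · · · · · · ·
    · · █ █ █ █ █ · ·
    · · · █ █ █ · · ·
    · · · · █ · · · ·
    · · · · · · · · ·
T1:
  2·area = 72
  edge (2, 4)→(14, 4): d=(12,0) top-left  bias=+0
  edge (14, 4)→(6, 10): d=(-8,6) right/bottom  bias=-1
  edge (6, 10)→(2, 4): d=(-4,-6) top-left  bias=+0
    (1,2)@(3, 5): e=[12,58,2] → █
    (2,2)@(5, 5): e=[12,46,14] → █
    (3,2)@(7, 5): e=[12,34,26] → █
    (4,2)@(9, 5): e=[12,22,38] → █
    (5,2)@(11, 5): e=[12,10,50] → █
    (6,2)@(13, 5): e=[12,-2,62] → ·
    (1,3)@(3, 7): e=[36,42,-6] → ·
    (2,3)@(5, 7): e=[36,30,6] → █
    (5,3)@(11, 7): e=[36,-6,42] → ·
    (2,4)@(5, 9): e=[60,14,-2] → ·
    (3,4)@(7, 9): e=[60,2,10] → █
    (4,4)@(9, 9): e=[60,-10,22] → ·
  covered (9 px):
    · · · · · · · · ·
    · · · · · · · · ·
    · █ █ █ █ █ · · ·
    · · █ █ █ · · · ·
    · · · █ · · · · ·
T2:
  2·area = 20  (B↔C swapped to make it positive)
  edge (6, 2)→(16, 9): d=(10,7) right/bottom  bias=-1
  edge (16, 9)→(6, 4): d=(-10,-5) top-left  bias=+0
  edge (6, 4)→(6, 2): d=(0,-2) top-left  bias=+0
    (3,1)@(7, 3): e=[3,15,2] → █
    (4,1)@(9, 3): e=[-11,25,6] → ·
    (3,2)@(7, 5): e=[23,-5,2] → ·
    (4,2)@(9, 5): e=[9,5,6] → █
    (5,2)@(11, 5): e=[-5,15,10] → ·
    (4,3)@(9, 7): e=[29,-15,6] → ·
    (6,3)@(13, 7): e=[1,5,14] → █
    (7,3)@(15, 7): e=[-13,15,18] → ·
    (6,4)@(13, 9): e=[21,-15,14] → ·
  covered (3 px):
    · · · · · · · · ·
    · · · █ · · · · ·
    · · · · █ · · · ·
    · · · · · · █ · ·
    · · · · · · · · ·

Final: [[2,1],[3,1],[4,1],[5,1],[6,1],[3,2],[4,2],[5,2],[4,3]]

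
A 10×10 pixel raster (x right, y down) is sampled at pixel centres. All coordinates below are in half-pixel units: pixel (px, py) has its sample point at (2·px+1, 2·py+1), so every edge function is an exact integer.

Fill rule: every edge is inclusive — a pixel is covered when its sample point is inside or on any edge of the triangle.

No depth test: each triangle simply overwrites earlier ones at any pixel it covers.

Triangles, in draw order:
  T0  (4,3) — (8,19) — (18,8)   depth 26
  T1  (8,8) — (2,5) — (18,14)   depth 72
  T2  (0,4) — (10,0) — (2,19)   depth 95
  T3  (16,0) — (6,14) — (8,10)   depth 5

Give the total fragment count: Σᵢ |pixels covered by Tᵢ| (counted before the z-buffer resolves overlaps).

T0:
  2·area = 204  (B↔C swapped to make it positive)
  edge (4, 3)→(18, 8): d=(14,5) inclusive
  edge (18, 8)→(8, 19): d=(-10,11) inclusive
  edge (8, 19)→(4, 3): d=(-4,-16) inclusive
    (2,2)@(5, 5): e=[23,173,8] → #
    (3,2)@(7, 5): e=[13,151,40] → #
    (4,2)@(9, 5): e=[3,129,72] → #
    (5,2)@(11, 5): e=[-7,107,104] → ·
    (2,3)@(5, 7): e=[51,153,0] → #  [on edge]
    (5,3)@(11, 7): e=[21,87,96] → #
    (6,3)@(13, 7): e=[11,65,128] → #
    (7,3)@(15, 7): e=[1,43,160] → #
    (8,3)@(17, 7): e=[-9,21,192] → ·
    (2,4)@(5, 9): e=[79,133,-8] → ·
    (3,4)@(7, 9): e=[69,111,24] → #
    (8,4)@(17, 9): e=[19,1,184] → #
    (3,7)@(7, 15): e=[153,51,0] → #  [on edge]
  covered (28 px):
    · · · · · · · · · ·
    · · · · · · · · · ·
    · · # # # · · · · ·
    · · # # # # # # · ·
    · · · # # # # # # ·
    · · · # # # # # · ·
    · · · # # # # · · ·
    · · · # # # · · · ·
    · · · · # · · · · ·
    · · · · · · · · · ·
T1:
  2·area = 6  (B↔C swapped to make it positive)
  edge (8, 8)→(18, 14): d=(10,6) inclusive
  edge (18, 14)→(2, 5): d=(-16,-9) inclusive
  edge (2, 5)→(8, 8): d=(6,3) inclusive
    (1,2)@(3, 5): e=[0,9,-3] → ·  [on edge]
    (6,5)@(13, 11): e=[0,3,3] → #  [on edge]
    (7,5)@(15, 11): e=[-12,21,-3] → ·
    (6,6)@(13, 13): e=[20,-29,15] → ·
  covered (1 px):
    · · · · · · · · · ·
    · · · · · · · · · ·
    · · · · · · · · · ·
    · · · · · · · · · ·
    · · · · · · · · · ·
    · · · · · · # · · ·
    · · · · · · · · · ·
    · · · · · · · · · ·
    · · · · · · · · · ·
    · · · · · · · · · ·
T2:
  2·area = 158
  edge (0, 4)→(10, 0): d=(10,-4) inclusive
  edge (10, 0)→(2, 19): d=(-8,19) inclusive
  edge (2, 19)→(0, 4): d=(-2,-15) inclusive
    (4,0)@(9, 1): e=[6,11,141] → #
    (5,0)@(11, 1): e=[14,-27,171] → ·
    (1,1)@(3, 3): e=[2,109,47] → #
    (2,1)@(5, 3): e=[10,71,77] → #
    (3,1)@(7, 3): e=[18,33,107] → #
    (4,1)@(9, 3): e=[26,-5,137] → ·
    (0,2)@(1, 5): e=[14,131,13] → #
    (4,2)@(9, 5): e=[46,-21,133] → ·
    (0,3)@(1, 7): e=[34,115,9] → #
    (4,3)@(9, 7): e=[66,-37,129] → ·
    (0,4)@(1, 9): e=[54,99,5] → #
    (3,4)@(7, 9): e=[78,-15,95] → ·
  covered (20 px):
    · · · · # · · · · ·
    · # # # · · · · · ·
    # # # # · · · · · ·
    # # # # · · · · · ·
    # # # · · · · · · ·
    # # # · · · · · · ·
    · # · · · · · · · ·
    · # · · · · · · · ·
    · · · · · · · · · ·
    · · · · · · · · · ·
T3:
  2·area = 12
  edge (16, 0)→(6, 14): d=(-10,14) inclusive
  edge (6, 14)→(8, 10): d=(2,-4) inclusive
  edge (8, 10)→(16, 0): d=(8,-10) inclusive
    (5,3)@(11, 7): e=[0,6,6] → #  [on edge]
    (6,3)@(13, 7): e=[-28,14,26] → ·
    (4,4)@(9, 9): e=[8,2,2] → #
    (5,4)@(11, 9): e=[-20,10,22] → ·
    (4,5)@(9, 11): e=[-12,6,18] → ·
  covered (2 px):
    · · · · · · · · · ·
    · · · · · · · · · ·
    · · · · · · · · · ·
    · · · · · # · · · ·
    · · · · # · · · · ·
    · · · · · · · · · ·
    · · · · · · · · · ·
    · · · · · · · · · ·
    · · · · · · · · · ·
    · · · · · · · · · ·

Result: 51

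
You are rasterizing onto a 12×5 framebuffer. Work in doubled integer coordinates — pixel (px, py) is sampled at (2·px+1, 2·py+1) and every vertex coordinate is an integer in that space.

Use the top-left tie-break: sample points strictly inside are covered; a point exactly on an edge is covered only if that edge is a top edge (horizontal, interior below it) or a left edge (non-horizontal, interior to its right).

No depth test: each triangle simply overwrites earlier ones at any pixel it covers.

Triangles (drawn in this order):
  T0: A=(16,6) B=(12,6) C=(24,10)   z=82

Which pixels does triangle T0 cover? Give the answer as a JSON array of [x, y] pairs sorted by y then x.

T0:
  2·area = 16  (B↔C swapped to make it positive)
  edge (16, 6)→(24, 10): d=(8,4) right/bottom  bias=-1
  edge (24, 10)→(12, 6): d=(-12,-4) top-left  bias=+0
  edge (12, 6)→(16, 6): d=(4,0) top-left  bias=+0
    (1,1)@(3, 3): e=[28,0,-12] → ·  [on edge]
    (4,2)@(9, 5): e=[20,0,-4] → ·  [on edge]
    (7,3)@(15, 7): e=[12,0,4] → #  [on edge]
    (8,3)@(17, 7): e=[4,8,4] → #
    (9,3)@(19, 7): e=[-4,16,4] → ·
    (7,4)@(15, 9): e=[28,-24,12] → ·
    (8,4)@(17, 9): e=[20,-16,12] → ·
    (10,4)@(21, 9): e=[4,0,12] → #  [on edge]
    (11,4)@(23, 9): e=[-4,8,12] → ·
  covered (3 px):
    · · · · · · · · · · · ·
    · · · · · · · · · · · ·
    · · · · · · · · · · · ·
    · · · · · · · # # · · ·
    · · · · · · · · · · # ·

Result: [[7,3],[8,3],[10,4]]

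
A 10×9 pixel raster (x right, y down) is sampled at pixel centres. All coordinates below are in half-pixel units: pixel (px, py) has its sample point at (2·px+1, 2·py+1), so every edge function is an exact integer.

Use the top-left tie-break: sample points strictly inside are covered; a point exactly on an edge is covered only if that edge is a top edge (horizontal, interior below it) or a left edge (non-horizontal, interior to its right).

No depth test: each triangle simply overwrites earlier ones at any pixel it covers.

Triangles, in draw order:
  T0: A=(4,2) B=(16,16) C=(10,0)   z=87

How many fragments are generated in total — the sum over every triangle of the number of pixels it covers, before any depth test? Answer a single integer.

T0:
  2·area = 108  (B↔C swapped to make it positive)
  edge (4, 2)→(10, 0): d=(6,-2) top-left  bias=+0
  edge (10, 0)→(16, 16): d=(6,16) right/bottom  bias=-1
  edge (16, 16)→(4, 2): d=(-12,-14) top-left  bias=+0
    (3,0)@(7, 1): e=[0,54,54] → X  [on edge]
    (4,0)@(9, 1): e=[4,22,82] → X
    (5,0)@(11, 1): e=[8,-10,110] → .
    (0,1)@(1, 3): e=[0,162,-54] → .  [on edge]
    (2,1)@(5, 3): e=[8,98,2] → X
    (5,1)@(11, 3): e=[20,2,86] → X
    (6,1)@(13, 3): e=[24,-30,114] → .
    (2,2)@(5, 5): e=[20,110,-22] → .
    (3,2)@(7, 5): e=[24,78,6] → X
    (6,2)@(13, 5): e=[36,-18,90] → .
    (3,3)@(7, 7): e=[36,90,-18] → .
    (4,3)@(9, 7): e=[40,58,10] → X
  covered (14 px):
    . . . X X . . . . .
    . . X X X X . . . .
    . . . X X X . . . .
    . . . . X X . . . .
    . . . . . X X . . .
    . . . . . . X . . .
    . . . . . . . . . .
    . . . . . . . . . .
    . . . . . . . . . .

Final: 14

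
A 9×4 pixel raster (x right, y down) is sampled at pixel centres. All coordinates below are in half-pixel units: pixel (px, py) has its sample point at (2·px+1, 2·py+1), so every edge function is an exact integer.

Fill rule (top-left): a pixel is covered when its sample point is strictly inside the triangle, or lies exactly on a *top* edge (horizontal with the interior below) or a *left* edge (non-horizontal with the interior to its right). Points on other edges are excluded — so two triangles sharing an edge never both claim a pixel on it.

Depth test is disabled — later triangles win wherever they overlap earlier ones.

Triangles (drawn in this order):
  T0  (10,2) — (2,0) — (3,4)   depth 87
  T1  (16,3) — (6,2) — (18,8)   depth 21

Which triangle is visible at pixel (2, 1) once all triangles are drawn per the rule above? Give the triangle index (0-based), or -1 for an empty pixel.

T0:
  2·area = 30  (B↔C swapped to make it positive)
  edge (10, 2)→(3, 4): d=(-7,2) right/bottom  bias=-1
  edge (3, 4)→(2, 0): d=(-1,-4) top-left  bias=+0
  edge (2, 0)→(10, 2): d=(8,2) right/bottom  bias=-1
    (1,0)@(3, 1): e=[21,3,6] → X
    (2,0)@(5, 1): e=[17,11,2] → X
    (3,0)@(7, 1): e=[13,19,-2] → .
    (1,1)@(3, 3): e=[7,1,22] → X
    (3,1)@(7, 3): e=[-1,17,14] → .
    (1,2)@(3, 5): e=[-7,-1,38] → .
    (2,2)@(5, 5): e=[-11,7,34] → .
  covered (4 px):
    . X X . . . . . .
    . X X . . . . . .
    . . . . . . . . .
    . . . . . . . . .
T1:
  2·area = 48  (B↔C swapped to make it positive)
  edge (16, 3)→(18, 8): d=(2,5) right/bottom  bias=-1
  edge (18, 8)→(6, 2): d=(-12,-6) top-left  bias=+0
  edge (6, 2)→(16, 3): d=(10,1) right/bottom  bias=-1
    (4,1)@(9, 3): e=[35,6,7] → X
    (5,1)@(11, 3): e=[25,18,5] → X
    (6,1)@(13, 3): e=[15,30,3] → X
    (7,1)@(15, 3): e=[5,42,1] → X
    (8,1)@(17, 3): e=[-5,54,-1] → .
    (4,2)@(9, 5): e=[39,-18,27] → .
    (5,2)@(11, 5): e=[29,-6,25] → .
    (6,2)@(13, 5): e=[19,6,23] → X
    (8,2)@(17, 5): e=[-1,30,19] → .
    (6,3)@(13, 7): e=[23,-18,43] → .
    (7,3)@(15, 7): e=[13,-6,41] → .
    (8,3)@(17, 7): e=[3,6,39] → X
  covered (7 px):
    . . . . . . . . .
    . . . . X X X X .
    . . . . . . X X .
    . . . . . . . . X

Z-buffer (winner per pixel, '.' = empty):
  . 0 0 . . . . . .
  . 0 0 . 1 1 1 1 .
  . . . . . . 1 1 .
  . . . . . . . . 1

Answer: 0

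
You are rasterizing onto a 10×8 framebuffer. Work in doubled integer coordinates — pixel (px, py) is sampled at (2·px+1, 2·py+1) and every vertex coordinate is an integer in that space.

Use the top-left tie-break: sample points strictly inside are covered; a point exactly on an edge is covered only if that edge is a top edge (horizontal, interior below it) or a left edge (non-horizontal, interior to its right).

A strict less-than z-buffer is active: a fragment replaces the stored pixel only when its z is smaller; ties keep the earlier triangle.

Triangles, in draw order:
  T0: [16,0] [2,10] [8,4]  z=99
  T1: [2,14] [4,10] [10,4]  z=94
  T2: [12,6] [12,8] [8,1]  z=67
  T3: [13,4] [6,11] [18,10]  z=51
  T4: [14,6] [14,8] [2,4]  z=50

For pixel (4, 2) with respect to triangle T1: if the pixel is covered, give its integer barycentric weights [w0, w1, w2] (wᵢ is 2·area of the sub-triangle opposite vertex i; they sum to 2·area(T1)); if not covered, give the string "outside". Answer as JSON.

T0:
  2·area = 24
  edge (16, 0)→(2, 10): d=(-14,10) right/bottom  bias=-1
  edge (2, 10)→(8, 4): d=(6,-6) top-left  bias=+0
  edge (8, 4)→(16, 0): d=(8,-4) top-left  bias=+0
    (5,0)@(11, 1): e=[36,0,-12] → .  [on edge]
    (4,1)@(9, 3): e=[28,0,-4] → .  [on edge]
    (5,1)@(11, 3): e=[8,12,4] → X
    (6,1)@(13, 3): e=[-12,24,12] → .
    (3,2)@(7, 5): e=[20,0,4] → X  [on edge]
    (4,2)@(9, 5): e=[0,12,12] → .  [on edge]
    (5,2)@(11, 5): e=[-20,24,20] → .
    (2,3)@(5, 7): e=[12,0,12] → X  [on edge]
    (3,3)@(7, 7): e=[-8,12,20] → .
    (1,4)@(3, 9): e=[4,0,20] → X  [on edge]
    (2,4)@(5, 9): e=[-16,12,28] → .
    (0,5)@(1, 11): e=[-4,0,28] → .  [on edge]
  covered (4 px):
    . . . . . . . . . .
    . . . . . X . . . .
    . . . X . . . . . .
    . . X . . . . . . .
    . X . . . . . . . .
    . . . . . . . . . .
    . . . . . . . . . .
    . . . . . . . . . .
T1:
  2·area = 12
  edge (2, 14)→(4, 10): d=(2,-4) top-left  bias=+0
  edge (4, 10)→(10, 4): d=(6,-6) top-left  bias=+0
  edge (10, 4)→(2, 14): d=(-8,10) right/bottom  bias=-1
    (6,0)@(13, 1): e=[18,0,-6] → .  [on edge]
    (5,1)@(11, 3): e=[14,0,-2] → .  [on edge]
    (4,2)@(9, 5): e=[10,0,2] → X  [on edge]
    (5,2)@(11, 5): e=[18,12,-18] → .
    (3,3)@(7, 7): e=[6,0,6] → X  [on edge]
    (4,3)@(9, 7): e=[14,12,-14] → .
    (2,4)@(5, 9): e=[2,0,10] → X  [on edge]
    (3,4)@(7, 9): e=[10,12,-10] → .
    (1,5)@(3, 11): e=[-2,0,14] → .  [on edge]
    (2,5)@(5, 11): e=[6,12,-6] → .
    (0,6)@(1, 13): e=[-6,0,18] → .  [on edge]
  covered (3 px):
    . . . . . . . . . .
    . . . . . . . . . .
    . . . . X . . . . .
    . . . X . . . . . .
    . . X . . . . . . .
    . . . . . . . . . .
    . . . . . . . . . .
    . . . . . . . . . .
T2:
  2·area = 8
  edge (12, 6)→(12, 8): d=(0,2) right/bottom  bias=-1
  edge (12, 8)→(8, 1): d=(-4,-7) top-left  bias=+0
  edge (8, 1)→(12, 6): d=(4,5) right/bottom  bias=-1
    (5,2)@(11, 5): e=[2,5,1] → X
    (6,2)@(13, 5): e=[-2,19,-9] → .
    (5,3)@(11, 7): e=[2,-3,9] → .
  covered (1 px):
    . . . . . . . . . .
    . . . . . . . . . .
    . . . . . X . . . .
    . . . . . . . . . .
    . . . . . . . . . .
    . . . . . . . . . .
    . . . . . . . . . .
    . . . . . . . . . .
T3:
  2·area = 77  (B↔C swapped to make it positive)
  edge (13, 4)→(18, 10): d=(5,6) right/bottom  bias=-1
  edge (18, 10)→(6, 11): d=(-12,1) right/bottom  bias=-1
  edge (6, 11)→(13, 4): d=(7,-7) top-left  bias=+0
    (6,2)@(13, 5): e=[5,65,7] → X
    (7,2)@(15, 5): e=[-7,63,21] → .
    (5,3)@(11, 7): e=[27,43,7] → X
    (7,3)@(15, 7): e=[3,39,35] → X
    (8,3)@(17, 7): e=[-9,37,49] → .
    (4,4)@(9, 9): e=[49,21,7] → X
    (8,4)@(17, 9): e=[1,13,63] → X
    (9,4)@(19, 9): e=[-11,11,77] → .
    (4,5)@(9, 11): e=[59,-3,21] → .
    (5,5)@(11, 11): e=[47,-5,35] → .
    (6,5)@(13, 11): e=[35,-7,49] → .
    (7,5)@(15, 11): e=[23,-9,63] → .
  covered (9 px):
    . . . . . . . . . .
    . . . . . . . . . .
    . . . . . . X . . .
    . . . . . X X X . .
    . . . . X X X X X .
    . . . . . . . . . .
    . . . . . . . . . .
    . . . . . . . . . .
T4:
  2·area = 24
  edge (14, 6)→(14, 8): d=(0,2) right/bottom  bias=-1
  edge (14, 8)→(2, 4): d=(-12,-4) top-left  bias=+0
  edge (2, 4)→(14, 6): d=(12,2) right/bottom  bias=-1
    (2,2)@(5, 5): e=[18,0,6] → X  [on edge]
    (3,2)@(7, 5): e=[14,8,2] → X
    (4,2)@(9, 5): e=[10,16,-2] → .
    (2,3)@(5, 7): e=[18,-24,30] → .
    (3,3)@(7, 7): e=[14,-16,26] → .
    (5,3)@(11, 7): e=[6,0,18] → X  [on edge]
    (6,3)@(13, 7): e=[2,8,14] → X
    (7,3)@(15, 7): e=[-2,16,10] → .
    (5,4)@(11, 9): e=[6,-24,42] → .
    (6,4)@(13, 9): e=[2,-16,38] → .
    (8,4)@(17, 9): e=[-6,0,30] → .  [on edge]
  covered (4 px):
    . . . . . . . . . .
    . . . . . . . . . .
    . . X X . . . . . .
    . . . . . X X . . .
    . . . . . . . . . .
    . . . . . . . . . .
    . . . . . . . . . .
    . . . . . . . . . .

Result: [0,2,10]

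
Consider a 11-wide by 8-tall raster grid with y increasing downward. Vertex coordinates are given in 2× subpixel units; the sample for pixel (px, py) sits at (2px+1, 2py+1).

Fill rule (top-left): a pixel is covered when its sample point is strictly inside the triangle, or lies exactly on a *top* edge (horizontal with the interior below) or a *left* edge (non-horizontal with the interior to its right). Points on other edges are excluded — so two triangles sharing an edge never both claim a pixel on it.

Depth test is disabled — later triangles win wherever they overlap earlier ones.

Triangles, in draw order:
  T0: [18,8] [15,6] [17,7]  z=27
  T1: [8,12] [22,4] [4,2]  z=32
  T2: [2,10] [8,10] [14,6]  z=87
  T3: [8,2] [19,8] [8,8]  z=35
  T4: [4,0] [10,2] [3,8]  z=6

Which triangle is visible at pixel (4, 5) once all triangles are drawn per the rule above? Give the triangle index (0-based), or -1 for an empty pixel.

T0:
  2·area = 1
  edge (18, 8)→(15, 6): d=(-3,-2) top-left  bias=+0
  edge (15, 6)→(17, 7): d=(2,1) right/bottom  bias=-1
  edge (17, 7)→(18, 8): d=(1,1) right/bottom  bias=-1
    (2,0)@(5, 1): e=[-5,0,6] → ·  [on edge]
    (5,0)@(11, 1): e=[7,-6,0] → ·  [on edge]
    (4,1)@(9, 3): e=[-3,0,4] → ·  [on edge]
    (6,1)@(13, 3): e=[5,-4,0] → ·  [on edge]
    (6,2)@(13, 5): e=[-1,0,2] → ·  [on edge]
    (7,2)@(15, 5): e=[3,-2,0] → ·  [on edge]
    (8,3)@(17, 7): e=[1,0,0] → ·  [on edge]
    (9,4)@(19, 9): e=[-1,2,0] → ·  [on edge]
    (10,4)@(21, 9): e=[3,0,-2] → ·  [on edge]
    (10,5)@(21, 11): e=[-3,4,0] → ·  [on edge]
  covered (0 px):
    · · · · · · · · · · ·
    · · · · · · · · · · ·
    · · · · · · · · · · ·
    · · · · · · · · · · ·
    · · · · · · · · · · ·
    · · · · · · · · · · ·
    · · · · · · · · · · ·
    · · · · · · · · · · ·
T1:
  2·area = 172  (B↔C swapped to make it positive)
  edge (8, 12)→(4, 2): d=(-4,-10) top-left  bias=+0
  edge (4, 2)→(22, 4): d=(18,2) right/bottom  bias=-1
  edge (22, 4)→(8, 12): d=(-14,8) right/bottom  bias=-1
    (2,1)@(5, 3): e=[6,16,150] → #
    (3,1)@(7, 3): e=[26,12,134] → #
    (4,1)@(9, 3): e=[46,8,118] → #
    (5,1)@(11, 3): e=[66,4,102] → #
    (6,1)@(13, 3): e=[86,0,86] → ·  [on edge]
    (2,2)@(5, 5): e=[-2,52,122] → ·
    (3,2)@(7, 5): e=[18,48,106] → #
    (6,2)@(13, 5): e=[78,36,58] → #
    (7,2)@(15, 5): e=[98,32,42] → #
    (8,2)@(17, 5): e=[118,28,26] → #
    (9,2)@(19, 5): e=[138,24,10] → #
    (10,2)@(21, 5): e=[158,20,-6] → ·
  covered (21 px):
    · · · · · · · · · · ·
    · · # # # # · · · · ·
    · · · # # # # # # # ·
    · · · # # # # # · · ·
    · · · # # # # · · · ·
    · · · · # · · · · · ·
    · · · · · · · · · · ·
    · · · · · · · · · · ·
T2:
  2·area = 24  (B↔C swapped to make it positive)
  edge (2, 10)→(14, 6): d=(12,-4) top-left  bias=+0
  edge (14, 6)→(8, 10): d=(-6,4) right/bottom  bias=-1
  edge (8, 10)→(2, 10): d=(-6,0) right/bottom  bias=-1
    (8,2)@(17, 5): e=[0,-6,30] → ·  [on edge]
    (5,3)@(11, 7): e=[0,6,18] → #  [on edge]
    (6,3)@(13, 7): e=[8,-2,18] → ·
    (2,4)@(5, 9): e=[0,18,6] → #  [on edge]
    (3,4)@(7, 9): e=[8,10,6] → #
    (4,4)@(9, 9): e=[16,2,6] → #
    (5,4)@(11, 9): e=[24,-6,6] → ·
    (2,5)@(5, 11): e=[24,6,-6] → ·
    (3,5)@(7, 11): e=[32,-2,-6] → ·
    (4,5)@(9, 11): e=[40,-10,-6] → ·
  covered (4 px):
    · · · · · · · · · · ·
    · · · · · · · · · · ·
    · · · · · · · · · · ·
    · · · · · # · · · · ·
    · · # # # · · · · · ·
    · · · · · · · · · · ·
    · · · · · · · · · · ·
    · · · · · · · · · · ·
T3:
  2·area = 66
  edge (8, 2)→(19, 8): d=(11,6) right/bottom  bias=-1
  edge (19, 8)→(8, 8): d=(-11,0) right/bottom  bias=-1
  edge (8, 8)→(8, 2): d=(0,-6) top-left  bias=+0
    (4,1)@(9, 3): e=[5,55,6] → #
    (5,1)@(11, 3): e=[-7,55,18] → ·
    (4,2)@(9, 5): e=[27,33,6] → #
    (5,2)@(11, 5): e=[15,33,18] → #
    (6,2)@(13, 5): e=[3,33,30] → #
    (7,2)@(15, 5): e=[-9,33,42] → ·
    (4,3)@(9, 7): e=[49,11,6] → #
    (7,3)@(15, 7): e=[13,11,42] → #
    (8,3)@(17, 7): e=[1,11,54] → #
    (9,3)@(19, 7): e=[-11,11,66] → ·
    (4,4)@(9, 9): e=[71,-11,6] → ·
    (5,4)@(11, 9): e=[59,-11,18] → ·
  covered (9 px):
    · · · · · · · · · · ·
    · · · · # · · · · · ·
    · · · · # # # · · · ·
    · · · · # # # # # · ·
    · · · · · · · · · · ·
    · · · · · · · · · · ·
    · · · · · · · · · · ·
    · · · · · · · · · · ·
T4:
  2·area = 50
  edge (4, 0)→(10, 2): d=(6,2) right/bottom  bias=-1
  edge (10, 2)→(3, 8): d=(-7,6) right/bottom  bias=-1
  edge (3, 8)→(4, 0): d=(1,-8) top-left  bias=+0
    (2,0)@(5, 1): e=[4,37,9] → #
    (3,0)@(7, 1): e=[0,25,25] → ·  [on edge]
    (2,1)@(5, 3): e=[16,23,11] → #
    (3,1)@(7, 3): e=[12,11,27] → #
    (4,1)@(9, 3): e=[8,-1,43] → ·
    (6,1)@(13, 3): e=[0,-25,75] → ·  [on edge]
    (2,2)@(5, 5): e=[28,9,13] → #
    (3,2)@(7, 5): e=[24,-3,29] → ·
    (9,2)@(19, 5): e=[0,-75,125] → ·  [on edge]
    (2,3)@(5, 7): e=[40,-5,15] → ·
  covered (4 px):
    · · # · · · · · · · ·
    · · # # · · · · · · ·
    · · # · · · · · · · ·
    · · · · · · · · · · ·
    · · · · · · · · · · ·
    · · · · · · · · · · ·
    · · · · · · · · · · ·
    · · · · · · · · · · ·

Z-buffer (winner per pixel, '.' = empty):
  . . 4 . . . . . . . .
  . . 4 4 3 1 . . . . .
  . . 4 1 3 3 3 1 1 1 .
  . . . 1 3 3 3 3 3 . .
  . . 2 2 2 1 1 . . . .
  . . . . 1 . . . . . .
  . . . . . . . . . . .
  . . . . . . . . . . .

Final: 1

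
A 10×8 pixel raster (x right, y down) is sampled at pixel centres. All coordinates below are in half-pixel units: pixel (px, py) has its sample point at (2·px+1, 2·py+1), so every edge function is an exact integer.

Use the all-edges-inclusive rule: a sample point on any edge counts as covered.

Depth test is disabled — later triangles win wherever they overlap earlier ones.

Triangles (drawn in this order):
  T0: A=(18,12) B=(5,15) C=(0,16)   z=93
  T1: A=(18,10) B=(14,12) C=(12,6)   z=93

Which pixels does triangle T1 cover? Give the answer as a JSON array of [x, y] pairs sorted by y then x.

T0:
  2·area = 2
  edge (18, 12)→(5, 15): d=(-13,3) inclusive
  edge (5, 15)→(0, 16): d=(-5,1) inclusive
  edge (0, 16)→(18, 12): d=(18,-4) inclusive
    (7,6)@(15, 13): e=[-4,0,6] → .  [on edge]
    (2,7)@(5, 15): e=[0,0,2] → X  [on edge]
    (3,7)@(7, 15): e=[-6,-2,10] → .
  covered (1 px):
    . . . . . . . . . .
    . . . . . . . . . .
    . . . . . . . . . .
    . . . . . . . . . .
    . . . . . . . . . .
    . . . . . . . . . .
    . . . . . . . . . .
    . . X . . . . . . .
T1:
  2·area = 28
  edge (18, 10)→(14, 12): d=(-4,2) inclusive
  edge (14, 12)→(12, 6): d=(-2,-6) inclusive
  edge (12, 6)→(18, 10): d=(6,4) inclusive
    (5,1)@(11, 3): e=[42,0,-14] → .  [on edge]
    (6,3)@(13, 7): e=[22,4,2] → X
    (7,3)@(15, 7): e=[18,16,-6] → .
    (6,4)@(13, 9): e=[14,0,14] → X  [on edge]
    (7,4)@(15, 9): e=[10,12,6] → X
    (8,4)@(17, 9): e=[6,24,-2] → .
    (6,5)@(13, 11): e=[6,-4,26] → .
    (7,5)@(15, 11): e=[2,8,18] → X
    (8,5)@(17, 11): e=[-2,20,10] → .
    (7,6)@(15, 13): e=[-6,4,30] → .
    (7,7)@(15, 15): e=[-14,0,42] → .  [on edge]
  covered (4 px):
    . . . . . . . . . .
    . . . . . . . . . .
    . . . . . . . . . .
    . . . . . . X . . .
    . . . . . . X X . .
    . . . . . . . X . .
    . . . . . . . . . .
    . . . . . . . . . .

Answer: [[6,3],[6,4],[7,4],[7,5]]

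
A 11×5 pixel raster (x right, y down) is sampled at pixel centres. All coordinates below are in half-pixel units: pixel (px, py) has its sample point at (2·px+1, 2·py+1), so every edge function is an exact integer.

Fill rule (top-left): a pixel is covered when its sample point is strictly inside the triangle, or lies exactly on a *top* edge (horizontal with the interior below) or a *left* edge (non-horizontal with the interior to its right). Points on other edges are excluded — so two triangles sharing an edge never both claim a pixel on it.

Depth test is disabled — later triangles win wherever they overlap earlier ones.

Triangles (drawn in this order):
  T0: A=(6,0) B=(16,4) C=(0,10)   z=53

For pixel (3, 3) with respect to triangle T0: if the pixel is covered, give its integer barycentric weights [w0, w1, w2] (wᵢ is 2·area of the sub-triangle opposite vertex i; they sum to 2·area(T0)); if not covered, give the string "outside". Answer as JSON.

T0:
  2·area = 124
  edge (6, 0)→(16, 4): d=(10,4) right/bottom  bias=-1
  edge (16, 4)→(0, 10): d=(-16,6) right/bottom  bias=-1
  edge (0, 10)→(6, 0): d=(6,-10) top-left  bias=+0
    (3,0)@(7, 1): e=[6,102,16] → X
    (4,0)@(9, 1): e=[-2,90,36] → .
    (2,1)@(5, 3): e=[34,82,8] → X
    (4,1)@(9, 3): e=[18,58,48] → X
    (5,1)@(11, 3): e=[10,46,68] → X
    (6,1)@(13, 3): e=[2,34,88] → X
    (7,1)@(15, 3): e=[-6,22,108] → .
    (1,2)@(3, 5): e=[62,62,0] → X  [on edge]
    (7,2)@(15, 5): e=[14,-10,120] → .
    (1,3)@(3, 7): e=[82,30,12] → X
    (4,3)@(9, 7): e=[58,-6,72] → .
    (5,3)@(11, 7): e=[50,-18,92] → .
  covered (16 px):
    . . . X . . . . . . .
    . . X X X X X . . . .
    . X X X X X X . . . .
    . X X X . . . . . . .
    X . . . . . . . . . .

Final: [6,52,66]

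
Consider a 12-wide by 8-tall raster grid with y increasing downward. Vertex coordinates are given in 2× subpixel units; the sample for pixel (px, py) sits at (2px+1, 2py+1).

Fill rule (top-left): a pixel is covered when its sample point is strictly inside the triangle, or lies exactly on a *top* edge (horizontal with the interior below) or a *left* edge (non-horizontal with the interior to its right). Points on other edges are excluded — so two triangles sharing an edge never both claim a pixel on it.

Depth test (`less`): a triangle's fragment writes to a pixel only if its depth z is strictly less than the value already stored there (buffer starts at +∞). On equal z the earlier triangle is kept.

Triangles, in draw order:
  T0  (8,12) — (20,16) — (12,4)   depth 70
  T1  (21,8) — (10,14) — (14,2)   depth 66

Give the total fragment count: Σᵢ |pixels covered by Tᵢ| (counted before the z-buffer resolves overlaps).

T0:
  2·area = 112  (B↔C swapped to make it positive)
  edge (8, 12)→(12, 4): d=(4,-8) top-left  bias=+0
  edge (12, 4)→(20, 16): d=(8,12) right/bottom  bias=-1
  edge (20, 16)→(8, 12): d=(-12,-4) top-left  bias=+0
    (5,3)@(11, 7): e=[4,36,72] → X
    (6,3)@(13, 7): e=[20,12,80] → X
    (7,3)@(15, 7): e=[36,-12,88] → .
    (5,4)@(11, 9): e=[12,52,48] → X
    (7,4)@(15, 9): e=[44,4,64] → X
    (8,4)@(17, 9): e=[60,-20,72] → .
    (2,5)@(5, 11): e=[-28,140,0] → .  [on edge]
    (4,5)@(9, 11): e=[4,92,16] → X
    (8,5)@(17, 11): e=[68,-4,48] → .
    (4,6)@(9, 13): e=[12,108,-8] → .
    (5,6)@(11, 13): e=[28,84,0] → X  [on edge]
    (8,6)@(17, 13): e=[76,12,24] → X
    (8,7)@(17, 15): e=[84,28,0] → X  [on edge]
  covered (15 px):
    . . . . . . . . . . . .
    . . . . . . . . . . . .
    . . . . . . . . . . . .
    . . . . . X X . . . . .
    . . . . . X X X . . . .
    . . . . X X X X . . . .
    . . . . . X X X X . . .
    . . . . . . . . X X . .
T1:
  2·area = 108
  edge (21, 8)→(10, 14): d=(-11,6) right/bottom  bias=-1
  edge (10, 14)→(14, 2): d=(4,-12) top-left  bias=+0
  edge (14, 2)→(21, 8): d=(7,6) right/bottom  bias=-1
    (7,1)@(15, 3): e=[91,16,1] → X
    (8,1)@(17, 3): e=[79,40,-11] → .
    (6,2)@(13, 5): e=[81,0,27] → X  [on edge]
    (8,2)@(17, 5): e=[57,48,3] → X
    (9,2)@(19, 5): e=[45,72,-9] → .
    (6,3)@(13, 7): e=[59,8,41] → X
    (9,3)@(19, 7): e=[23,80,5] → X
    (10,3)@(21, 7): e=[11,104,-7] → .
    (6,4)@(13, 9): e=[37,16,55] → X
    (10,4)@(21, 9): e=[-11,112,7] → .
    (5,5)@(11, 11): e=[27,0,81] → X  [on edge]
    (8,5)@(17, 11): e=[-9,72,45] → .
  covered (16 px):
    . . . . . . . . . . . .
    . . . . . . . X . . . .
    . . . . . . X X X . . .
    . . . . . . X X X X . .
    . . . . . . X X X X . .
    . . . . . X X X . . . .
    . . . . . X . . . . . .
    . . . . . . . . . . . .

Result: 31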